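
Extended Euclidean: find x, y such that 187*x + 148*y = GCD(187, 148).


Tabular extended Euclidean (each row: r = 187*s + 148*t):
r=187, s=1, t=0
r=148, s=0, t=1
q=1: r=39, s=1, t=-1   [187*(1) + 148*(-1) = 39]
q=3: r=31, s=-3, t=4   [187*(-3) + 148*(4) = 31]
q=1: r=8, s=4, t=-5   [187*(4) + 148*(-5) = 8]
q=3: r=7, s=-15, t=19   [187*(-15) + 148*(19) = 7]
q=1: r=1, s=19, t=-24   [187*(19) + 148*(-24) = 1]
q=7: r=0, s=-148, t=187   [187*(-148) + 148*(187) = 0]
GCD = 1; from the row with r=1: x=19, y=-24
Check: 187*(19) + 148*(-24) = 3553 - 3552 = 1

GCD = 1, x = 19, y = -24


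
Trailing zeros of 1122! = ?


floor(1122/5) = 224
floor(1122/25) = 44
floor(1122/125) = 8
floor(1122/625) = 1
Total = 277

277 trailing zeros


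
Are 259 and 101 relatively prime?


Euclidean algorithm:
259 = 2 * 101 + 57
101 = 1 * 57 + 44
57 = 1 * 44 + 13
44 = 3 * 13 + 5
13 = 2 * 5 + 3
5 = 1 * 3 + 2
3 = 1 * 2 + 1
2 = 2 * 1 + 0
GCD(259, 101) = 1

Yes, coprime (GCD = 1)


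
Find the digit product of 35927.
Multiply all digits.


3 × 5 × 9 × 2 × 7 = 1890


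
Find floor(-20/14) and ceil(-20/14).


-20/14 = -1.4286
floor = -2
ceil = -1

floor = -2, ceil = -1


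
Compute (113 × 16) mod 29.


113 × 16 = 1808
1808 mod 29 = 10


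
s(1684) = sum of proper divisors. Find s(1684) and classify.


Proper divisors: 1, 2, 4, 421, 842
Sum = 1 + 2 + 4 + 421 + 842 = 1270
1270 < 1684 → deficient

s(1684) = 1270 (deficient)


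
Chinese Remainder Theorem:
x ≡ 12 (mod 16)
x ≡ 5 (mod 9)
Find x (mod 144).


M = 16*9 = 144
M1 = M/16 = 9, M2 = M/9 = 16
M1^(-1) mod 16 = 9, M2^(-1) mod 9 = 4
x = 12*9*9 + 5*16*4 = 1292
1292 mod 144 = 140
Check: 140 mod 16 = 12 ✓, 140 mod 9 = 5 ✓

x ≡ 140 (mod 144)


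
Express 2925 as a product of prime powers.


2925 / 3 = 975
975 / 3 = 325
325 / 5 = 65
65 / 5 = 13
13 / 13 = 1
2925 = 3^2 × 5^2 × 13


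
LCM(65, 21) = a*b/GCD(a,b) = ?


GCD(65, 21) = 1
LCM = 65*21/1 = 1365/1 = 1365

LCM = 1365


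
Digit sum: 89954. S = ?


8 + 9 + 9 + 5 + 4 = 35


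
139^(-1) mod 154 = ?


Use the extended Euclidean algorithm on (154, 139); each row r = 154*s + 139*t:
r=154, s=1, t=0
r=139, s=0, t=1
q=1: r=15, s=1, t=-1   [154*(1) + 139*(-1) = 15]
q=9: r=4, s=-9, t=10   [154*(-9) + 139*(10) = 4]
q=3: r=3, s=28, t=-31   [154*(28) + 139*(-31) = 3]
q=1: r=1, s=-37, t=41   [154*(-37) + 139*(41) = 1]
q=3: r=0, s=139, t=-154   [154*(139) + 139*(-154) = 0]
GCD = 1 with t = 41, so 139*(41) ≡ 1 (mod 154)
Inverse = 41 mod 154 = 41
Check: 139 * 41 = 5699 ≡ 1 (mod 154)

139^(-1) ≡ 41 (mod 154)


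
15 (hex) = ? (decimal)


15 (base 16) = 21 (decimal)
21 (decimal) = 21 (base 10)


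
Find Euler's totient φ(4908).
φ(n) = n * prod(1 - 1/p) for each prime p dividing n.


4908 = 2^2 × 3 × 409
Prime factors: 2, 3, 409
φ(4908) = 4908 × (1-1/2) × (1-1/3) × (1-1/409)
= 4908 × 1/2 × 2/3 × 408/409 = 1632

φ(4908) = 1632


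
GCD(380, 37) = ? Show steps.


380 = 10 * 37 + 10
37 = 3 * 10 + 7
10 = 1 * 7 + 3
7 = 2 * 3 + 1
3 = 3 * 1 + 0
GCD = 1


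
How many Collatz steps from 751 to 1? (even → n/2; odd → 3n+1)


751 → 2254 → 1127 → 3382 → 1691 → 5074 → 2537 → 7612 → 3806 → 1903 → 5710 → 2855 → 8566 → 4283 → 12850 → 6425 → 19276 → 9638 → 4819 → 14458 → 7229 → 21688 → 10844 → 5422 → 2711 → 8134 → 4067 → 12202 → 6101 → 18304 → 9152 → 4576 → 2288 → 1144 → 572 → 286 → 143 → 430 → 215 → 646 → 323 → 970 → 485 → 1456 → 728 → 364 → 182 → 91 → 274 → 137 → 412 → 206 → 103 → 310 → 155 → 466 → 233 → 700 → 350 → 175 → 526 → 263 → 790 → 395 → 1186 → 593 → 1780 → 890 → 445 → 1336 → 668 → 334 → 167 → 502 → 251 → 754 → 377 → 1132 → 566 → 283 → 850 → 425 → 1276 → 638 → 319 → 958 → 479 → 1438 → 719 → 2158 → 1079 → 3238 → 1619 → 4858 → 2429 → 7288 → 3644 → 1822 → 911 → 2734 → 1367 → 4102 → 2051 → 6154 → 3077 → 9232 → 4616 → 2308 → 1154 → 577 → 1732 → 866 → 433 → 1300 → 650 → 325 → 976 → 488 → 244 → 122 → 61 → 184 → 92 → 46 → 23 → 70 → 35 → 106 → 53 → 160 → 80 → 40 → 20 → 10 → 5 → 16 → 8 → 4 → 2 → 1
Total steps = 139

139 steps


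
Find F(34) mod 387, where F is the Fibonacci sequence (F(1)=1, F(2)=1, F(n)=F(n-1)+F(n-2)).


F(k) mod 387 for k=1..34:
1, 1, 2, 3, 5, 8, 13, 21, 34, 55, 89, 144, 233, 377, 223, 213, 49, 262, 311, 186, 110, 296, 19, 315, 334, 262, 209, 84, 293, 377, 283, 273, 169, 55
F(34) mod 387 = 55


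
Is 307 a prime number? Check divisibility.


Check divisors up to sqrt(307) = 17.5214
No divisors found.
307 is prime.

Yes, 307 is prime


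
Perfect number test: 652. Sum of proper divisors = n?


Proper divisors of 652: 1, 2, 4, 163, 326
Sum = 1 + 2 + 4 + 163 + 326 = 496

No, 652 is not perfect (496 ≠ 652)


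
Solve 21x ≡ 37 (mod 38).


GCD(21, 38) = 1, unique solution
a^(-1) mod 38 = 29
x = 29 * 37 mod 38 = 9

x ≡ 9 (mod 38)


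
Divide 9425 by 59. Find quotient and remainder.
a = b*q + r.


9425 = 59 * 159 + 44
Check: 9381 + 44 = 9425

q = 159, r = 44


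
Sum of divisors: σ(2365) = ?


Divisors of 2365: 1, 5, 11, 43, 55, 215, 473, 2365
Sum = 1 + 5 + 11 + 43 + 55 + 215 + 473 + 2365 = 3168

σ(2365) = 3168


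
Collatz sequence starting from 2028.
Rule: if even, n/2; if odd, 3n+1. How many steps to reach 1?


2028 → 1014 → 507 → 1522 → 761 → 2284 → 1142 → 571 → 1714 → 857 → 2572 → 1286 → 643 → 1930 → 965 → 2896 → 1448 → 724 → 362 → 181 → 544 → 272 → 136 → 68 → 34 → 17 → 52 → 26 → 13 → 40 → 20 → 10 → 5 → 16 → 8 → 4 → 2 → 1
Total steps = 37

37 steps


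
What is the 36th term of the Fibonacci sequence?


Sequence: 1, 1, 2, 3, 5, 8, 13, 21, 34, 55, 89, 144, 233, 377, 610, 987, 1597, 2584, 4181, 6765, 10946, 17711, 28657, 46368, 75025, 121393, 196418, 317811, 514229, 832040, 1346269, 2178309, 3524578, 5702887, 9227465, 14930352
F(36) = 14930352


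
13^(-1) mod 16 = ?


Use the extended Euclidean algorithm on (16, 13); each row r = 16*s + 13*t:
r=16, s=1, t=0
r=13, s=0, t=1
q=1: r=3, s=1, t=-1   [16*(1) + 13*(-1) = 3]
q=4: r=1, s=-4, t=5   [16*(-4) + 13*(5) = 1]
q=3: r=0, s=13, t=-16   [16*(13) + 13*(-16) = 0]
GCD = 1 with t = 5, so 13*(5) ≡ 1 (mod 16)
Inverse = 5 mod 16 = 5
Check: 13 * 5 = 65 ≡ 1 (mod 16)

13^(-1) ≡ 5 (mod 16)


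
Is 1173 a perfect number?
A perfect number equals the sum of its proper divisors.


Proper divisors of 1173: 1, 3, 17, 23, 51, 69, 391
Sum = 1 + 3 + 17 + 23 + 51 + 69 + 391 = 555

No, 1173 is not perfect (555 ≠ 1173)


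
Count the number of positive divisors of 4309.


4309 = 31^1 × 139^1
d(4309) = (1+1) × (1+1) = 4

4 divisors


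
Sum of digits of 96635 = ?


9 + 6 + 6 + 3 + 5 = 29


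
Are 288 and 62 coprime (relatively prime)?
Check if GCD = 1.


Euclidean algorithm:
288 = 4 * 62 + 40
62 = 1 * 40 + 22
40 = 1 * 22 + 18
22 = 1 * 18 + 4
18 = 4 * 4 + 2
4 = 2 * 2 + 0
GCD(288, 62) = 2

No, not coprime (GCD = 2)


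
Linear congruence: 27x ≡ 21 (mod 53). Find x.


GCD(27, 53) = 1, unique solution
a^(-1) mod 53 = 2
x = 2 * 21 mod 53 = 42

x ≡ 42 (mod 53)


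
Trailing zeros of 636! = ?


floor(636/5) = 127
floor(636/25) = 25
floor(636/125) = 5
floor(636/625) = 1
Total = 158

158 trailing zeros


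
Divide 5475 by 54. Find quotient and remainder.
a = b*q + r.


5475 = 54 * 101 + 21
Check: 5454 + 21 = 5475

q = 101, r = 21


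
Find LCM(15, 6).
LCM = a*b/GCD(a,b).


GCD(15, 6) = 3
LCM = 15*6/3 = 90/3 = 30

LCM = 30


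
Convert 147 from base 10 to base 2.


147 (base 10) = 147 (decimal)
147 (decimal) = 10010011 (base 2)


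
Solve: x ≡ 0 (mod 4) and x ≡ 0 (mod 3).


M = 4*3 = 12
M1 = M/4 = 3, M2 = M/3 = 4
M1^(-1) mod 4 = 3, M2^(-1) mod 3 = 1
x = 0*3*3 + 0*4*1 = 0
0 mod 12 = 0
Check: 0 mod 4 = 0 ✓, 0 mod 3 = 0 ✓

x ≡ 0 (mod 12)


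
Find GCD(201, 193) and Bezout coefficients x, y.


Tabular extended Euclidean (each row: r = 201*s + 193*t):
r=201, s=1, t=0
r=193, s=0, t=1
q=1: r=8, s=1, t=-1   [201*(1) + 193*(-1) = 8]
q=24: r=1, s=-24, t=25   [201*(-24) + 193*(25) = 1]
q=8: r=0, s=193, t=-201   [201*(193) + 193*(-201) = 0]
GCD = 1; from the row with r=1: x=-24, y=25
Check: 201*(-24) + 193*(25) = -4824 + 4825 = 1

GCD = 1, x = -24, y = 25


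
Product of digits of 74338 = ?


7 × 4 × 3 × 3 × 8 = 2016


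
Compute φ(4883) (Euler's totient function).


4883 = 19 × 257
Prime factors: 19, 257
φ(4883) = 4883 × (1-1/19) × (1-1/257)
= 4883 × 18/19 × 256/257 = 4608

φ(4883) = 4608


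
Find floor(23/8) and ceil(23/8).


23/8 = 2.8750
floor = 2
ceil = 3

floor = 2, ceil = 3


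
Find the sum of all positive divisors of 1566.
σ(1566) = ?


Divisors of 1566: 1, 2, 3, 6, 9, 18, 27, 29, 54, 58, 87, 174, 261, 522, 783, 1566
Sum = 1 + 2 + 3 + 6 + 9 + 18 + 27 + 29 + 54 + 58 + 87 + 174 + 261 + 522 + 783 + 1566 = 3600

σ(1566) = 3600


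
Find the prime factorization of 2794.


2794 / 2 = 1397
1397 / 11 = 127
127 / 127 = 1
2794 = 2 × 11 × 127


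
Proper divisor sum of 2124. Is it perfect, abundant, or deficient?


Proper divisors: 1, 2, 3, 4, 6, 9, 12, 18, 36, 59, 118, 177, 236, 354, 531, 708, 1062
Sum = 1 + 2 + 3 + 4 + 6 + 9 + 12 + 18 + 36 + 59 + 118 + 177 + 236 + 354 + 531 + 708 + 1062 = 3336
3336 > 2124 → abundant

s(2124) = 3336 (abundant)


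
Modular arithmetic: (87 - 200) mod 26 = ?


87 - 200 = -113
-113 mod 26 = 17


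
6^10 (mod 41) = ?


6^1 mod 41 = 6
6^2 mod 41 = 36
6^3 mod 41 = 11
6^4 mod 41 = 25
6^5 mod 41 = 27
6^6 mod 41 = 39
6^7 mod 41 = 29
6^8 mod 41 = 10
6^9 mod 41 = 19
6^10 mod 41 = 32


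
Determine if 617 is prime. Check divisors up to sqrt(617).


Check divisors up to sqrt(617) = 24.8395
No divisors found.
617 is prime.

Yes, 617 is prime


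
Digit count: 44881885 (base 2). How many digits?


44881885 in base 2 = 10101011001101011111011101
Number of digits = 26

26 digits (base 2)


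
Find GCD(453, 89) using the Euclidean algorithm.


453 = 5 * 89 + 8
89 = 11 * 8 + 1
8 = 8 * 1 + 0
GCD = 1


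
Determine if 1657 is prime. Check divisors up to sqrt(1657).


Check divisors up to sqrt(1657) = 40.7063
No divisors found.
1657 is prime.

Yes, 1657 is prime


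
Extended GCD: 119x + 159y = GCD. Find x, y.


Tabular extended Euclidean (each row: r = 119*s + 159*t):
r=119, s=1, t=0
r=159, s=0, t=1
q=0: r=119, s=1, t=0   [119*(1) + 159*(0) = 119]
q=1: r=40, s=-1, t=1   [119*(-1) + 159*(1) = 40]
q=2: r=39, s=3, t=-2   [119*(3) + 159*(-2) = 39]
q=1: r=1, s=-4, t=3   [119*(-4) + 159*(3) = 1]
q=39: r=0, s=159, t=-119   [119*(159) + 159*(-119) = 0]
GCD = 1; from the row with r=1: x=-4, y=3
Check: 119*(-4) + 159*(3) = -476 + 477 = 1

GCD = 1, x = -4, y = 3


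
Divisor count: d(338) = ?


338 = 2^1 × 13^2
d(338) = (1+1) × (2+1) = 6

6 divisors


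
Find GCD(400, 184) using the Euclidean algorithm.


400 = 2 * 184 + 32
184 = 5 * 32 + 24
32 = 1 * 24 + 8
24 = 3 * 8 + 0
GCD = 8


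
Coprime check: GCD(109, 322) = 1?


Euclidean algorithm:
322 = 2 * 109 + 104
109 = 1 * 104 + 5
104 = 20 * 5 + 4
5 = 1 * 4 + 1
4 = 4 * 1 + 0
GCD(109, 322) = 1

Yes, coprime (GCD = 1)


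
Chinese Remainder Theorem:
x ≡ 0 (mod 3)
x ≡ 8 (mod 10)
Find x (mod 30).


M = 3*10 = 30
M1 = M/3 = 10, M2 = M/10 = 3
M1^(-1) mod 3 = 1, M2^(-1) mod 10 = 7
x = 0*10*1 + 8*3*7 = 168
168 mod 30 = 18
Check: 18 mod 3 = 0 ✓, 18 mod 10 = 8 ✓

x ≡ 18 (mod 30)


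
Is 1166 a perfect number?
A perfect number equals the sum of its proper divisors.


Proper divisors of 1166: 1, 2, 11, 22, 53, 106, 583
Sum = 1 + 2 + 11 + 22 + 53 + 106 + 583 = 778

No, 1166 is not perfect (778 ≠ 1166)


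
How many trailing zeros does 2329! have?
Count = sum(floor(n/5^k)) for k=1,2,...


floor(2329/5) = 465
floor(2329/25) = 93
floor(2329/125) = 18
floor(2329/625) = 3
Total = 579

579 trailing zeros


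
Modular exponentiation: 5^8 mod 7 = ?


5^1 mod 7 = 5
5^2 mod 7 = 4
5^3 mod 7 = 6
5^4 mod 7 = 2
5^5 mod 7 = 3
5^6 mod 7 = 1
5^7 mod 7 = 5
5^8 mod 7 = 4


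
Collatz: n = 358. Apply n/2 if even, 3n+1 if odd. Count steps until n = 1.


358 → 179 → 538 → 269 → 808 → 404 → 202 → 101 → 304 → 152 → 76 → 38 → 19 → 58 → 29 → 88 → 44 → 22 → 11 → 34 → 17 → 52 → 26 → 13 → 40 → 20 → 10 → 5 → 16 → 8 → 4 → 2 → 1
Total steps = 32

32 steps


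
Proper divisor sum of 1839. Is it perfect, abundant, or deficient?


Proper divisors: 1, 3, 613
Sum = 1 + 3 + 613 = 617
617 < 1839 → deficient

s(1839) = 617 (deficient)


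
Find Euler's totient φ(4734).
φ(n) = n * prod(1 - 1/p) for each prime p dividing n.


4734 = 2 × 3^2 × 263
Prime factors: 2, 3, 263
φ(4734) = 4734 × (1-1/2) × (1-1/3) × (1-1/263)
= 4734 × 1/2 × 2/3 × 262/263 = 1572

φ(4734) = 1572


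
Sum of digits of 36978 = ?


3 + 6 + 9 + 7 + 8 = 33


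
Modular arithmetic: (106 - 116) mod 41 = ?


106 - 116 = -10
-10 mod 41 = 31


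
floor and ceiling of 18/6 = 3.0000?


18/6 = 3.0000
floor = 3
ceil = 3

floor = 3, ceil = 3


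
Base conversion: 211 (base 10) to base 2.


211 (base 10) = 211 (decimal)
211 (decimal) = 11010011 (base 2)


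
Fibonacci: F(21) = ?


Sequence: 1, 1, 2, 3, 5, 8, 13, 21, 34, 55, 89, 144, 233, 377, 610, 987, 1597, 2584, 4181, 6765, 10946
F(21) = 10946


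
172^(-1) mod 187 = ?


Use the extended Euclidean algorithm on (187, 172); each row r = 187*s + 172*t:
r=187, s=1, t=0
r=172, s=0, t=1
q=1: r=15, s=1, t=-1   [187*(1) + 172*(-1) = 15]
q=11: r=7, s=-11, t=12   [187*(-11) + 172*(12) = 7]
q=2: r=1, s=23, t=-25   [187*(23) + 172*(-25) = 1]
q=7: r=0, s=-172, t=187   [187*(-172) + 172*(187) = 0]
GCD = 1 with t = -25, so 172*(-25) ≡ 1 (mod 187)
Inverse = -25 mod 187 = 162
Check: 172 * 162 = 27864 ≡ 1 (mod 187)

172^(-1) ≡ 162 (mod 187)


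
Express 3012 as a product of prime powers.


3012 / 2 = 1506
1506 / 2 = 753
753 / 3 = 251
251 / 251 = 1
3012 = 2^2 × 3 × 251


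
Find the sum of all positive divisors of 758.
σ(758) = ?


Divisors of 758: 1, 2, 379, 758
Sum = 1 + 2 + 379 + 758 = 1140

σ(758) = 1140


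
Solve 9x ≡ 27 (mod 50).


GCD(9, 50) = 1, unique solution
a^(-1) mod 50 = 39
x = 39 * 27 mod 50 = 3

x ≡ 3 (mod 50)


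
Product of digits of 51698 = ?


5 × 1 × 6 × 9 × 8 = 2160


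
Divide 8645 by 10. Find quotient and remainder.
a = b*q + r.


8645 = 10 * 864 + 5
Check: 8640 + 5 = 8645

q = 864, r = 5


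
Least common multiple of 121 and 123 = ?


GCD(121, 123) = 1
LCM = 121*123/1 = 14883/1 = 14883

LCM = 14883


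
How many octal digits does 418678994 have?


418678994 in base 8 = 3075104322
Number of digits = 10

10 digits (base 8)


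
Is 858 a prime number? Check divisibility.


858 / 2 = 429 (exact division)
858 is NOT prime.

No, 858 is not prime


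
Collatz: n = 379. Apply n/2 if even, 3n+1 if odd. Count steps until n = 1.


379 → 1138 → 569 → 1708 → 854 → 427 → 1282 → 641 → 1924 → 962 → 481 → 1444 → 722 → 361 → 1084 → 542 → 271 → 814 → 407 → 1222 → 611 → 1834 → 917 → 2752 → 1376 → 688 → 344 → 172 → 86 → 43 → 130 → 65 → 196 → 98 → 49 → 148 → 74 → 37 → 112 → 56 → 28 → 14 → 7 → 22 → 11 → 34 → 17 → 52 → 26 → 13 → 40 → 20 → 10 → 5 → 16 → 8 → 4 → 2 → 1
Total steps = 58

58 steps


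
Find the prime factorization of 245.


245 / 5 = 49
49 / 7 = 7
7 / 7 = 1
245 = 5 × 7^2


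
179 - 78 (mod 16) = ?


179 - 78 = 101
101 mod 16 = 5


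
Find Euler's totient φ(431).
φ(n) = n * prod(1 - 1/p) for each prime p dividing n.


431 = 431
Prime factors: 431
φ(431) = 431 × (1-1/431)
= 431 × 430/431 = 430

φ(431) = 430


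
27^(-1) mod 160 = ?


Use the extended Euclidean algorithm on (160, 27); each row r = 160*s + 27*t:
r=160, s=1, t=0
r=27, s=0, t=1
q=5: r=25, s=1, t=-5   [160*(1) + 27*(-5) = 25]
q=1: r=2, s=-1, t=6   [160*(-1) + 27*(6) = 2]
q=12: r=1, s=13, t=-77   [160*(13) + 27*(-77) = 1]
q=2: r=0, s=-27, t=160   [160*(-27) + 27*(160) = 0]
GCD = 1 with t = -77, so 27*(-77) ≡ 1 (mod 160)
Inverse = -77 mod 160 = 83
Check: 27 * 83 = 2241 ≡ 1 (mod 160)

27^(-1) ≡ 83 (mod 160)


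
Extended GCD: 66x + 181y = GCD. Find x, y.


Tabular extended Euclidean (each row: r = 66*s + 181*t):
r=66, s=1, t=0
r=181, s=0, t=1
q=0: r=66, s=1, t=0   [66*(1) + 181*(0) = 66]
q=2: r=49, s=-2, t=1   [66*(-2) + 181*(1) = 49]
q=1: r=17, s=3, t=-1   [66*(3) + 181*(-1) = 17]
q=2: r=15, s=-8, t=3   [66*(-8) + 181*(3) = 15]
q=1: r=2, s=11, t=-4   [66*(11) + 181*(-4) = 2]
q=7: r=1, s=-85, t=31   [66*(-85) + 181*(31) = 1]
q=2: r=0, s=181, t=-66   [66*(181) + 181*(-66) = 0]
GCD = 1; from the row with r=1: x=-85, y=31
Check: 66*(-85) + 181*(31) = -5610 + 5611 = 1

GCD = 1, x = -85, y = 31


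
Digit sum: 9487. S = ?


9 + 4 + 8 + 7 = 28


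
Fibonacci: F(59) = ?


Sequence: 1, 1, 2, 3, 5, 8, 13, 21, 34, 55, 89, 144, 233, 377, 610, 987, 1597, 2584, 4181, 6765, 10946, 17711, 28657, 46368, 75025, 121393, 196418, 317811, 514229, 832040, 1346269, 2178309, 3524578, 5702887, 9227465, 14930352, 24157817, 39088169, 63245986, 102334155, 165580141, 267914296, 433494437, 701408733, 1134903170, 1836311903, 2971215073, 4807526976, 7778742049, 12586269025, 20365011074, 32951280099, 53316291173, 86267571272, 139583862445, 225851433717, 365435296162, 591286729879, 956722026041
F(59) = 956722026041


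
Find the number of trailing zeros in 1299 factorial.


floor(1299/5) = 259
floor(1299/25) = 51
floor(1299/125) = 10
floor(1299/625) = 2
Total = 322

322 trailing zeros


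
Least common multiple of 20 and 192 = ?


GCD(20, 192) = 4
LCM = 20*192/4 = 3840/4 = 960

LCM = 960


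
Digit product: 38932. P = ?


3 × 8 × 9 × 3 × 2 = 1296


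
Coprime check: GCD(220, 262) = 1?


Euclidean algorithm:
262 = 1 * 220 + 42
220 = 5 * 42 + 10
42 = 4 * 10 + 2
10 = 5 * 2 + 0
GCD(220, 262) = 2

No, not coprime (GCD = 2)


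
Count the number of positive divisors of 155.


155 = 5^1 × 31^1
d(155) = (1+1) × (1+1) = 4

4 divisors


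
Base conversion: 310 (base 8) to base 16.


310 (base 8) = 200 (decimal)
200 (decimal) = C8 (base 16)


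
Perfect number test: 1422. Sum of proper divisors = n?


Proper divisors of 1422: 1, 2, 3, 6, 9, 18, 79, 158, 237, 474, 711
Sum = 1 + 2 + 3 + 6 + 9 + 18 + 79 + 158 + 237 + 474 + 711 = 1698

No, 1422 is not perfect (1698 ≠ 1422)


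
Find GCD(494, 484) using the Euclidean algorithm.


494 = 1 * 484 + 10
484 = 48 * 10 + 4
10 = 2 * 4 + 2
4 = 2 * 2 + 0
GCD = 2


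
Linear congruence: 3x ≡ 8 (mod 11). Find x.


GCD(3, 11) = 1, unique solution
a^(-1) mod 11 = 4
x = 4 * 8 mod 11 = 10

x ≡ 10 (mod 11)


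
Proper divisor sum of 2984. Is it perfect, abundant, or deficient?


Proper divisors: 1, 2, 4, 8, 373, 746, 1492
Sum = 1 + 2 + 4 + 8 + 373 + 746 + 1492 = 2626
2626 < 2984 → deficient

s(2984) = 2626 (deficient)


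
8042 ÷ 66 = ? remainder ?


8042 = 66 * 121 + 56
Check: 7986 + 56 = 8042

q = 121, r = 56


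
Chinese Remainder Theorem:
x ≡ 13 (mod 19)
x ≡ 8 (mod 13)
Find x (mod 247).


M = 19*13 = 247
M1 = M/19 = 13, M2 = M/13 = 19
M1^(-1) mod 19 = 3, M2^(-1) mod 13 = 11
x = 13*13*3 + 8*19*11 = 2179
2179 mod 247 = 203
Check: 203 mod 19 = 13 ✓, 203 mod 13 = 8 ✓

x ≡ 203 (mod 247)


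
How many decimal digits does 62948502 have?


62948502 has 8 digits in base 10
floor(log10(62948502)) + 1 = floor(7.7990) + 1 = 8

8 digits (base 10)


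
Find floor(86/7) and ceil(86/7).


86/7 = 12.2857
floor = 12
ceil = 13

floor = 12, ceil = 13


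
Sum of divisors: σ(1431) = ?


Divisors of 1431: 1, 3, 9, 27, 53, 159, 477, 1431
Sum = 1 + 3 + 9 + 27 + 53 + 159 + 477 + 1431 = 2160

σ(1431) = 2160


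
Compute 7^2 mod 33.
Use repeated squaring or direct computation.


7^1 mod 33 = 7
7^2 mod 33 = 16


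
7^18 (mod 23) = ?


7^1 mod 23 = 7
7^2 mod 23 = 3
7^3 mod 23 = 21
7^4 mod 23 = 9
7^5 mod 23 = 17
7^6 mod 23 = 4
7^7 mod 23 = 5
7^8 mod 23 = 12
7^9 mod 23 = 15
7^10 mod 23 = 13
7^11 mod 23 = 22
7^12 mod 23 = 16
7^13 mod 23 = 20
7^14 mod 23 = 2
7^15 mod 23 = 14
7^16 mod 23 = 6
7^17 mod 23 = 19
7^18 mod 23 = 18


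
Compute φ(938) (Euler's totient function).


938 = 2 × 7 × 67
Prime factors: 2, 7, 67
φ(938) = 938 × (1-1/2) × (1-1/7) × (1-1/67)
= 938 × 1/2 × 6/7 × 66/67 = 396

φ(938) = 396


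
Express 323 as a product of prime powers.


323 / 17 = 19
19 / 19 = 1
323 = 17 × 19


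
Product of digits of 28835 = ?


2 × 8 × 8 × 3 × 5 = 1920


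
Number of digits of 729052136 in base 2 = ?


729052136 in base 2 = 101011011101000111001111101000
Number of digits = 30

30 digits (base 2)


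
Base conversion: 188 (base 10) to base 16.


188 (base 10) = 188 (decimal)
188 (decimal) = BC (base 16)


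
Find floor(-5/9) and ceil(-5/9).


-5/9 = -0.5556
floor = -1
ceil = 0

floor = -1, ceil = 0


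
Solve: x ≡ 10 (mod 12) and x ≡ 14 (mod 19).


M = 12*19 = 228
M1 = M/12 = 19, M2 = M/19 = 12
M1^(-1) mod 12 = 7, M2^(-1) mod 19 = 8
x = 10*19*7 + 14*12*8 = 2674
2674 mod 228 = 166
Check: 166 mod 12 = 10 ✓, 166 mod 19 = 14 ✓

x ≡ 166 (mod 228)


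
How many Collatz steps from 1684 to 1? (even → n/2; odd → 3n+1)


1684 → 842 → 421 → 1264 → 632 → 316 → 158 → 79 → 238 → 119 → 358 → 179 → 538 → 269 → 808 → 404 → 202 → 101 → 304 → 152 → 76 → 38 → 19 → 58 → 29 → 88 → 44 → 22 → 11 → 34 → 17 → 52 → 26 → 13 → 40 → 20 → 10 → 5 → 16 → 8 → 4 → 2 → 1
Total steps = 42

42 steps


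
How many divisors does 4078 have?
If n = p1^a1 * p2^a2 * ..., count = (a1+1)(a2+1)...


4078 = 2^1 × 2039^1
d(4078) = (1+1) × (1+1) = 4

4 divisors


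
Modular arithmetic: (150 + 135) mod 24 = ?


150 + 135 = 285
285 mod 24 = 21


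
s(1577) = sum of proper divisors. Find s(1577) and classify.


Proper divisors: 1, 19, 83
Sum = 1 + 19 + 83 = 103
103 < 1577 → deficient

s(1577) = 103 (deficient)


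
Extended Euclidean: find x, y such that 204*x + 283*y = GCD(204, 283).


Tabular extended Euclidean (each row: r = 204*s + 283*t):
r=204, s=1, t=0
r=283, s=0, t=1
q=0: r=204, s=1, t=0   [204*(1) + 283*(0) = 204]
q=1: r=79, s=-1, t=1   [204*(-1) + 283*(1) = 79]
q=2: r=46, s=3, t=-2   [204*(3) + 283*(-2) = 46]
q=1: r=33, s=-4, t=3   [204*(-4) + 283*(3) = 33]
q=1: r=13, s=7, t=-5   [204*(7) + 283*(-5) = 13]
q=2: r=7, s=-18, t=13   [204*(-18) + 283*(13) = 7]
q=1: r=6, s=25, t=-18   [204*(25) + 283*(-18) = 6]
q=1: r=1, s=-43, t=31   [204*(-43) + 283*(31) = 1]
q=6: r=0, s=283, t=-204   [204*(283) + 283*(-204) = 0]
GCD = 1; from the row with r=1: x=-43, y=31
Check: 204*(-43) + 283*(31) = -8772 + 8773 = 1

GCD = 1, x = -43, y = 31


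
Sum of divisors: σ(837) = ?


Divisors of 837: 1, 3, 9, 27, 31, 93, 279, 837
Sum = 1 + 3 + 9 + 27 + 31 + 93 + 279 + 837 = 1280

σ(837) = 1280


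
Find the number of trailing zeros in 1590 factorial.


floor(1590/5) = 318
floor(1590/25) = 63
floor(1590/125) = 12
floor(1590/625) = 2
Total = 395

395 trailing zeros


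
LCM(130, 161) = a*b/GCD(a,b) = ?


GCD(130, 161) = 1
LCM = 130*161/1 = 20930/1 = 20930

LCM = 20930


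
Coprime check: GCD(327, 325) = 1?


Euclidean algorithm:
327 = 1 * 325 + 2
325 = 162 * 2 + 1
2 = 2 * 1 + 0
GCD(327, 325) = 1

Yes, coprime (GCD = 1)


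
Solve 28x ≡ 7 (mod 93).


GCD(28, 93) = 1, unique solution
a^(-1) mod 93 = 10
x = 10 * 7 mod 93 = 70

x ≡ 70 (mod 93)


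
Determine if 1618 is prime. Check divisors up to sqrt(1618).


1618 / 2 = 809 (exact division)
1618 is NOT prime.

No, 1618 is not prime


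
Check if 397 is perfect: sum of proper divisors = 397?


Proper divisors of 397: 1
Sum = 1 = 1

No, 397 is not perfect (1 ≠ 397)


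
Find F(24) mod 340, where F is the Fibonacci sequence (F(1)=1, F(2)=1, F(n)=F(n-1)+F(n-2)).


F(k) mod 340 for k=1..24:
1, 1, 2, 3, 5, 8, 13, 21, 34, 55, 89, 144, 233, 37, 270, 307, 237, 204, 101, 305, 66, 31, 97, 128
F(24) mod 340 = 128


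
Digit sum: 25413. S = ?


2 + 5 + 4 + 1 + 3 = 15


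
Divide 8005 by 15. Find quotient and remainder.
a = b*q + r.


8005 = 15 * 533 + 10
Check: 7995 + 10 = 8005

q = 533, r = 10


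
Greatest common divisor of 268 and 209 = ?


268 = 1 * 209 + 59
209 = 3 * 59 + 32
59 = 1 * 32 + 27
32 = 1 * 27 + 5
27 = 5 * 5 + 2
5 = 2 * 2 + 1
2 = 2 * 1 + 0
GCD = 1


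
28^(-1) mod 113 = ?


Use the extended Euclidean algorithm on (113, 28); each row r = 113*s + 28*t:
r=113, s=1, t=0
r=28, s=0, t=1
q=4: r=1, s=1, t=-4   [113*(1) + 28*(-4) = 1]
q=28: r=0, s=-28, t=113   [113*(-28) + 28*(113) = 0]
GCD = 1 with t = -4, so 28*(-4) ≡ 1 (mod 113)
Inverse = -4 mod 113 = 109
Check: 28 * 109 = 3052 ≡ 1 (mod 113)

28^(-1) ≡ 109 (mod 113)


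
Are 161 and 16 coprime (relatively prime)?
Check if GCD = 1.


Euclidean algorithm:
161 = 10 * 16 + 1
16 = 16 * 1 + 0
GCD(161, 16) = 1

Yes, coprime (GCD = 1)


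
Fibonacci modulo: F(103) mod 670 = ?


F(k) mod 670 for k=1..103:
1, 1, 2, 3, 5, 8, 13, 21, 34, 55, 89, 144, 233, 377, 610, 317, 257, 574, 161, 65, 226, 291, 517, 138, 655, 123, 108, 231, 339, 570, 239, 139, 378, 517, 225, 72, 297, 369, 666, 365, 361, 56, 417, 473, 220, 23, 243, 266, 509, 105, 614, 49, 663, 42, 35, 77, 112, 189, 301, 490, 121, 611, 62, 3, 65, 68, 133, 201, 334, 535, 199, 64, 263, 327, 590, 247, 167, 414, 581, 325, 236, 561, 127, 18, 145, 163, 308, 471, 109, 580, 19, 599, 618, 547, 495, 372, 197, 569, 96, 665, 91, 86, 177
F(103) mod 670 = 177


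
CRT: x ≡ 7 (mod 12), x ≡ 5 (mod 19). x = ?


M = 12*19 = 228
M1 = M/12 = 19, M2 = M/19 = 12
M1^(-1) mod 12 = 7, M2^(-1) mod 19 = 8
x = 7*19*7 + 5*12*8 = 1411
1411 mod 228 = 43
Check: 43 mod 12 = 7 ✓, 43 mod 19 = 5 ✓

x ≡ 43 (mod 228)


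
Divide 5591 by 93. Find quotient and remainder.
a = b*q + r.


5591 = 93 * 60 + 11
Check: 5580 + 11 = 5591

q = 60, r = 11


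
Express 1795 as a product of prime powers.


1795 / 5 = 359
359 / 359 = 1
1795 = 5 × 359


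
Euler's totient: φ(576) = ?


576 = 2^6 × 3^2
Prime factors: 2, 3
φ(576) = 576 × (1-1/2) × (1-1/3)
= 576 × 1/2 × 2/3 = 192

φ(576) = 192


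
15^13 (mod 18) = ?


15^1 mod 18 = 15
15^2 mod 18 = 9
15^3 mod 18 = 9
15^4 mod 18 = 9
15^5 mod 18 = 9
15^6 mod 18 = 9
15^7 mod 18 = 9
15^8 mod 18 = 9
15^9 mod 18 = 9
15^10 mod 18 = 9
15^11 mod 18 = 9
15^12 mod 18 = 9
15^13 mod 18 = 9


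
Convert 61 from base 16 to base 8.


61 (base 16) = 97 (decimal)
97 (decimal) = 141 (base 8)


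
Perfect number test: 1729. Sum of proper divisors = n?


Proper divisors of 1729: 1, 7, 13, 19, 91, 133, 247
Sum = 1 + 7 + 13 + 19 + 91 + 133 + 247 = 511

No, 1729 is not perfect (511 ≠ 1729)


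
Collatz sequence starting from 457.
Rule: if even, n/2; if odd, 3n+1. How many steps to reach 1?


457 → 1372 → 686 → 343 → 1030 → 515 → 1546 → 773 → 2320 → 1160 → 580 → 290 → 145 → 436 → 218 → 109 → 328 → 164 → 82 → 41 → 124 → 62 → 31 → 94 → 47 → 142 → 71 → 214 → 107 → 322 → 161 → 484 → 242 → 121 → 364 → 182 → 91 → 274 → 137 → 412 → 206 → 103 → 310 → 155 → 466 → 233 → 700 → 350 → 175 → 526 → 263 → 790 → 395 → 1186 → 593 → 1780 → 890 → 445 → 1336 → 668 → 334 → 167 → 502 → 251 → 754 → 377 → 1132 → 566 → 283 → 850 → 425 → 1276 → 638 → 319 → 958 → 479 → 1438 → 719 → 2158 → 1079 → 3238 → 1619 → 4858 → 2429 → 7288 → 3644 → 1822 → 911 → 2734 → 1367 → 4102 → 2051 → 6154 → 3077 → 9232 → 4616 → 2308 → 1154 → 577 → 1732 → 866 → 433 → 1300 → 650 → 325 → 976 → 488 → 244 → 122 → 61 → 184 → 92 → 46 → 23 → 70 → 35 → 106 → 53 → 160 → 80 → 40 → 20 → 10 → 5 → 16 → 8 → 4 → 2 → 1
Total steps = 128

128 steps


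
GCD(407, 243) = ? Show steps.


407 = 1 * 243 + 164
243 = 1 * 164 + 79
164 = 2 * 79 + 6
79 = 13 * 6 + 1
6 = 6 * 1 + 0
GCD = 1


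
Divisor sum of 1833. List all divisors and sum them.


Divisors of 1833: 1, 3, 13, 39, 47, 141, 611, 1833
Sum = 1 + 3 + 13 + 39 + 47 + 141 + 611 + 1833 = 2688

σ(1833) = 2688


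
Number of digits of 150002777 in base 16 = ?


150002777 in base 16 = 8F0DC59
Number of digits = 7

7 digits (base 16)


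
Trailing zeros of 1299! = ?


floor(1299/5) = 259
floor(1299/25) = 51
floor(1299/125) = 10
floor(1299/625) = 2
Total = 322

322 trailing zeros


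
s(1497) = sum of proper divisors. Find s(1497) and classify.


Proper divisors: 1, 3, 499
Sum = 1 + 3 + 499 = 503
503 < 1497 → deficient

s(1497) = 503 (deficient)


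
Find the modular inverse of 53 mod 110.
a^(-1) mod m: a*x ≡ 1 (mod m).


Use the extended Euclidean algorithm on (110, 53); each row r = 110*s + 53*t:
r=110, s=1, t=0
r=53, s=0, t=1
q=2: r=4, s=1, t=-2   [110*(1) + 53*(-2) = 4]
q=13: r=1, s=-13, t=27   [110*(-13) + 53*(27) = 1]
q=4: r=0, s=53, t=-110   [110*(53) + 53*(-110) = 0]
GCD = 1 with t = 27, so 53*(27) ≡ 1 (mod 110)
Inverse = 27 mod 110 = 27
Check: 53 * 27 = 1431 ≡ 1 (mod 110)

53^(-1) ≡ 27 (mod 110)


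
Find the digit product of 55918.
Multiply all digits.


5 × 5 × 9 × 1 × 8 = 1800


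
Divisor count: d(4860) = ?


4860 = 2^2 × 3^5 × 5^1
d(4860) = (2+1) × (5+1) × (1+1) = 36

36 divisors


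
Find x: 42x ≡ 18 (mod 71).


GCD(42, 71) = 1, unique solution
a^(-1) mod 71 = 22
x = 22 * 18 mod 71 = 41

x ≡ 41 (mod 71)


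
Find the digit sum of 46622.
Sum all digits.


4 + 6 + 6 + 2 + 2 = 20


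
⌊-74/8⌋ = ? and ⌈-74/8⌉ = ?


-74/8 = -9.2500
floor = -10
ceil = -9

floor = -10, ceil = -9


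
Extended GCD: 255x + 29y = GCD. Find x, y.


Tabular extended Euclidean (each row: r = 255*s + 29*t):
r=255, s=1, t=0
r=29, s=0, t=1
q=8: r=23, s=1, t=-8   [255*(1) + 29*(-8) = 23]
q=1: r=6, s=-1, t=9   [255*(-1) + 29*(9) = 6]
q=3: r=5, s=4, t=-35   [255*(4) + 29*(-35) = 5]
q=1: r=1, s=-5, t=44   [255*(-5) + 29*(44) = 1]
q=5: r=0, s=29, t=-255   [255*(29) + 29*(-255) = 0]
GCD = 1; from the row with r=1: x=-5, y=44
Check: 255*(-5) + 29*(44) = -1275 + 1276 = 1

GCD = 1, x = -5, y = 44


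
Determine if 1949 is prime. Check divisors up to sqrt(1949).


Check divisors up to sqrt(1949) = 44.1475
No divisors found.
1949 is prime.

Yes, 1949 is prime


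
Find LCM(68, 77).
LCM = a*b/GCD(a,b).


GCD(68, 77) = 1
LCM = 68*77/1 = 5236/1 = 5236

LCM = 5236


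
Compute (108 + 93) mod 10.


108 + 93 = 201
201 mod 10 = 1


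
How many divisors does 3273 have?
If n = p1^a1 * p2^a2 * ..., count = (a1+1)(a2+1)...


3273 = 3^1 × 1091^1
d(3273) = (1+1) × (1+1) = 4

4 divisors


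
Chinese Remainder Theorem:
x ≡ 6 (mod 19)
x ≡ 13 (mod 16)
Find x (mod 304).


M = 19*16 = 304
M1 = M/19 = 16, M2 = M/16 = 19
M1^(-1) mod 19 = 6, M2^(-1) mod 16 = 11
x = 6*16*6 + 13*19*11 = 3293
3293 mod 304 = 253
Check: 253 mod 19 = 6 ✓, 253 mod 16 = 13 ✓

x ≡ 253 (mod 304)


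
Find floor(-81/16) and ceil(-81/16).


-81/16 = -5.0625
floor = -6
ceil = -5

floor = -6, ceil = -5


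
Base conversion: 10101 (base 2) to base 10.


10101 (base 2) = 21 (decimal)
21 (decimal) = 21 (base 10)


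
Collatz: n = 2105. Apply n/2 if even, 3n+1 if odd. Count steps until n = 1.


2105 → 6316 → 3158 → 1579 → 4738 → 2369 → 7108 → 3554 → 1777 → 5332 → 2666 → 1333 → 4000 → 2000 → 1000 → 500 → 250 → 125 → 376 → 188 → 94 → 47 → 142 → 71 → 214 → 107 → 322 → 161 → 484 → 242 → 121 → 364 → 182 → 91 → 274 → 137 → 412 → 206 → 103 → 310 → 155 → 466 → 233 → 700 → 350 → 175 → 526 → 263 → 790 → 395 → 1186 → 593 → 1780 → 890 → 445 → 1336 → 668 → 334 → 167 → 502 → 251 → 754 → 377 → 1132 → 566 → 283 → 850 → 425 → 1276 → 638 → 319 → 958 → 479 → 1438 → 719 → 2158 → 1079 → 3238 → 1619 → 4858 → 2429 → 7288 → 3644 → 1822 → 911 → 2734 → 1367 → 4102 → 2051 → 6154 → 3077 → 9232 → 4616 → 2308 → 1154 → 577 → 1732 → 866 → 433 → 1300 → 650 → 325 → 976 → 488 → 244 → 122 → 61 → 184 → 92 → 46 → 23 → 70 → 35 → 106 → 53 → 160 → 80 → 40 → 20 → 10 → 5 → 16 → 8 → 4 → 2 → 1
Total steps = 125

125 steps


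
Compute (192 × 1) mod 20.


192 × 1 = 192
192 mod 20 = 12


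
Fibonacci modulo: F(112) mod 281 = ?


F(k) mod 281 for k=1..112:
1, 1, 2, 3, 5, 8, 13, 21, 34, 55, 89, 144, 233, 96, 48, 144, 192, 55, 247, 21, 268, 8, 276, 3, 279, 1, 280, 0, 280, 280, 279, 278, 276, 273, 268, 260, 247, 226, 192, 137, 48, 185, 233, 137, 89, 226, 34, 260, 13, 273, 5, 278, 2, 280, 1, 0, 1, 1, 2, 3, 5, 8, 13, 21, 34, 55, 89, 144, 233, 96, 48, 144, 192, 55, 247, 21, 268, 8, 276, 3, 279, 1, 280, 0, 280, 280, 279, 278, 276, 273, 268, 260, 247, 226, 192, 137, 48, 185, 233, 137, 89, 226, 34, 260, 13, 273, 5, 278, 2, 280, 1, 0
F(112) mod 281 = 0


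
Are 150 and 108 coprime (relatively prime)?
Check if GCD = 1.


Euclidean algorithm:
150 = 1 * 108 + 42
108 = 2 * 42 + 24
42 = 1 * 24 + 18
24 = 1 * 18 + 6
18 = 3 * 6 + 0
GCD(150, 108) = 6

No, not coprime (GCD = 6)


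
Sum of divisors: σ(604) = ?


Divisors of 604: 1, 2, 4, 151, 302, 604
Sum = 1 + 2 + 4 + 151 + 302 + 604 = 1064

σ(604) = 1064


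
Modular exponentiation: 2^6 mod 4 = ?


2^1 mod 4 = 2
2^2 mod 4 = 0
2^3 mod 4 = 0
2^4 mod 4 = 0
2^5 mod 4 = 0
2^6 mod 4 = 0


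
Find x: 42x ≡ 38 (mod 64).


GCD(42, 64) = 2 divides 38
Divide: 21x ≡ 19 (mod 32)
x ≡ 7 (mod 32)


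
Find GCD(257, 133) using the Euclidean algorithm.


257 = 1 * 133 + 124
133 = 1 * 124 + 9
124 = 13 * 9 + 7
9 = 1 * 7 + 2
7 = 3 * 2 + 1
2 = 2 * 1 + 0
GCD = 1


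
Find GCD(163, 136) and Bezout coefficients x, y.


Tabular extended Euclidean (each row: r = 163*s + 136*t):
r=163, s=1, t=0
r=136, s=0, t=1
q=1: r=27, s=1, t=-1   [163*(1) + 136*(-1) = 27]
q=5: r=1, s=-5, t=6   [163*(-5) + 136*(6) = 1]
q=27: r=0, s=136, t=-163   [163*(136) + 136*(-163) = 0]
GCD = 1; from the row with r=1: x=-5, y=6
Check: 163*(-5) + 136*(6) = -815 + 816 = 1

GCD = 1, x = -5, y = 6


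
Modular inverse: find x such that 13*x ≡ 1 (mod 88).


Use the extended Euclidean algorithm on (88, 13); each row r = 88*s + 13*t:
r=88, s=1, t=0
r=13, s=0, t=1
q=6: r=10, s=1, t=-6   [88*(1) + 13*(-6) = 10]
q=1: r=3, s=-1, t=7   [88*(-1) + 13*(7) = 3]
q=3: r=1, s=4, t=-27   [88*(4) + 13*(-27) = 1]
q=3: r=0, s=-13, t=88   [88*(-13) + 13*(88) = 0]
GCD = 1 with t = -27, so 13*(-27) ≡ 1 (mod 88)
Inverse = -27 mod 88 = 61
Check: 13 * 61 = 793 ≡ 1 (mod 88)

13^(-1) ≡ 61 (mod 88)


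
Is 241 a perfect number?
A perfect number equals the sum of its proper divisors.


Proper divisors of 241: 1
Sum = 1 = 1

No, 241 is not perfect (1 ≠ 241)


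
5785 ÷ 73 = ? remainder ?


5785 = 73 * 79 + 18
Check: 5767 + 18 = 5785

q = 79, r = 18


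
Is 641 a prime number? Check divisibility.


Check divisors up to sqrt(641) = 25.3180
No divisors found.
641 is prime.

Yes, 641 is prime


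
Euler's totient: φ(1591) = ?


1591 = 37 × 43
Prime factors: 37, 43
φ(1591) = 1591 × (1-1/37) × (1-1/43)
= 1591 × 36/37 × 42/43 = 1512

φ(1591) = 1512


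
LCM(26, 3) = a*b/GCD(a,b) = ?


GCD(26, 3) = 1
LCM = 26*3/1 = 78/1 = 78

LCM = 78


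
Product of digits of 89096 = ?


8 × 9 × 0 × 9 × 6 = 0


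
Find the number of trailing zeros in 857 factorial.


floor(857/5) = 171
floor(857/25) = 34
floor(857/125) = 6
floor(857/625) = 1
Total = 212

212 trailing zeros


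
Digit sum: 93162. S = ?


9 + 3 + 1 + 6 + 2 = 21


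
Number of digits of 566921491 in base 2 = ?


566921491 in base 2 = 100001110010101000100100010011
Number of digits = 30

30 digits (base 2)


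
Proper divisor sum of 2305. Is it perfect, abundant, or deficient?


Proper divisors: 1, 5, 461
Sum = 1 + 5 + 461 = 467
467 < 2305 → deficient

s(2305) = 467 (deficient)


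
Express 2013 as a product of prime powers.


2013 / 3 = 671
671 / 11 = 61
61 / 61 = 1
2013 = 3 × 11 × 61


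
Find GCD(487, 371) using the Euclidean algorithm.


487 = 1 * 371 + 116
371 = 3 * 116 + 23
116 = 5 * 23 + 1
23 = 23 * 1 + 0
GCD = 1


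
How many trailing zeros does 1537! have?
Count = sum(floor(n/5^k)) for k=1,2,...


floor(1537/5) = 307
floor(1537/25) = 61
floor(1537/125) = 12
floor(1537/625) = 2
Total = 382

382 trailing zeros


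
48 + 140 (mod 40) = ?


48 + 140 = 188
188 mod 40 = 28


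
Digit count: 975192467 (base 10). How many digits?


975192467 has 9 digits in base 10
floor(log10(975192467)) + 1 = floor(8.9891) + 1 = 9

9 digits (base 10)


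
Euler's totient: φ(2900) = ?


2900 = 2^2 × 5^2 × 29
Prime factors: 2, 5, 29
φ(2900) = 2900 × (1-1/2) × (1-1/5) × (1-1/29)
= 2900 × 1/2 × 4/5 × 28/29 = 1120

φ(2900) = 1120


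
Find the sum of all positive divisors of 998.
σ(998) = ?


Divisors of 998: 1, 2, 499, 998
Sum = 1 + 2 + 499 + 998 = 1500

σ(998) = 1500


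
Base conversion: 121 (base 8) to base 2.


121 (base 8) = 81 (decimal)
81 (decimal) = 1010001 (base 2)


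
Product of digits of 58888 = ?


5 × 8 × 8 × 8 × 8 = 20480


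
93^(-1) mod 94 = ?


Use the extended Euclidean algorithm on (94, 93); each row r = 94*s + 93*t:
r=94, s=1, t=0
r=93, s=0, t=1
q=1: r=1, s=1, t=-1   [94*(1) + 93*(-1) = 1]
q=93: r=0, s=-93, t=94   [94*(-93) + 93*(94) = 0]
GCD = 1 with t = -1, so 93*(-1) ≡ 1 (mod 94)
Inverse = -1 mod 94 = 93
Check: 93 * 93 = 8649 ≡ 1 (mod 94)

93^(-1) ≡ 93 (mod 94)


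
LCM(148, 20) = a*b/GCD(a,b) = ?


GCD(148, 20) = 4
LCM = 148*20/4 = 2960/4 = 740

LCM = 740


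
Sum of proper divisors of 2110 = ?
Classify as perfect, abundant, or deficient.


Proper divisors: 1, 2, 5, 10, 211, 422, 1055
Sum = 1 + 2 + 5 + 10 + 211 + 422 + 1055 = 1706
1706 < 2110 → deficient

s(2110) = 1706 (deficient)


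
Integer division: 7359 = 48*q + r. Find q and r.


7359 = 48 * 153 + 15
Check: 7344 + 15 = 7359

q = 153, r = 15


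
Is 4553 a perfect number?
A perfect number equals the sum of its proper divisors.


Proper divisors of 4553: 1, 29, 157
Sum = 1 + 29 + 157 = 187

No, 4553 is not perfect (187 ≠ 4553)


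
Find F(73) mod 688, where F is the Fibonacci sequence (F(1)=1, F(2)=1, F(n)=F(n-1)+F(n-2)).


F(k) mod 688 for k=1..73:
1, 1, 2, 3, 5, 8, 13, 21, 34, 55, 89, 144, 233, 377, 610, 299, 221, 520, 53, 573, 626, 511, 449, 272, 33, 305, 338, 643, 293, 248, 541, 101, 642, 55, 9, 64, 73, 137, 210, 347, 557, 216, 85, 301, 386, 687, 385, 384, 81, 465, 546, 323, 181, 504, 685, 501, 498, 311, 121, 432, 553, 297, 162, 459, 621, 392, 325, 29, 354, 383, 49, 432, 481
F(73) mod 688 = 481


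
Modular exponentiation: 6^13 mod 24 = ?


6^1 mod 24 = 6
6^2 mod 24 = 12
6^3 mod 24 = 0
6^4 mod 24 = 0
6^5 mod 24 = 0
6^6 mod 24 = 0
6^7 mod 24 = 0
6^8 mod 24 = 0
6^9 mod 24 = 0
6^10 mod 24 = 0
6^11 mod 24 = 0
6^12 mod 24 = 0
6^13 mod 24 = 0


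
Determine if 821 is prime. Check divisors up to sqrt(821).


Check divisors up to sqrt(821) = 28.6531
No divisors found.
821 is prime.

Yes, 821 is prime


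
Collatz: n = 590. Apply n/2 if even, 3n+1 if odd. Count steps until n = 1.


590 → 295 → 886 → 443 → 1330 → 665 → 1996 → 998 → 499 → 1498 → 749 → 2248 → 1124 → 562 → 281 → 844 → 422 → 211 → 634 → 317 → 952 → 476 → 238 → 119 → 358 → 179 → 538 → 269 → 808 → 404 → 202 → 101 → 304 → 152 → 76 → 38 → 19 → 58 → 29 → 88 → 44 → 22 → 11 → 34 → 17 → 52 → 26 → 13 → 40 → 20 → 10 → 5 → 16 → 8 → 4 → 2 → 1
Total steps = 56

56 steps
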